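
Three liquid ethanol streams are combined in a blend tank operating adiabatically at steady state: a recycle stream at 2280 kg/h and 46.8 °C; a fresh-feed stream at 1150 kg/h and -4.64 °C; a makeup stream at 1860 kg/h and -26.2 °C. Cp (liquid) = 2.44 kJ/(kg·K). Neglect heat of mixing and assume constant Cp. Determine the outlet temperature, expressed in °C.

T_out = 9.95 °C

Adiabatic, steady state ⇒ Σ ṁᵢCp,ᵢ(T_out − Tᵢ) = 0
T_out = Σ ṁᵢCp,ᵢTᵢ / Σ ṁᵢCp,ᵢ
      = 128430 / 12908 = 9.9501 °C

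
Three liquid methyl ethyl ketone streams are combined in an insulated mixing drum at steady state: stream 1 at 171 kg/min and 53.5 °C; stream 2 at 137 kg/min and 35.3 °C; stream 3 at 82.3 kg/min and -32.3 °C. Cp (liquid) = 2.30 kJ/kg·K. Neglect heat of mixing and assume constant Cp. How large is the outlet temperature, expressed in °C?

T_out = 29.0 °C

No heat crosses the boundary, so H_out = H_in.
T_out = Σ ṁᵢCp,ᵢTᵢ / Σ ṁᵢCp,ᵢ
      = 26051 / 897.69 = 29.019 °C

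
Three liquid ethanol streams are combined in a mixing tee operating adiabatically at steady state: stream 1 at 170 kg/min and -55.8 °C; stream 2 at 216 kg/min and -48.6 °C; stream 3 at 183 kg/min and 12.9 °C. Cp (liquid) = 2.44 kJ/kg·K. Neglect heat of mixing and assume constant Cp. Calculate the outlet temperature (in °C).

Energy balance with Q = 0: Σ ṁᵢCp,ᵢ(T_out − Tᵢ) = 0
Σ ṁᵢCp,ᵢTᵢ = 170×2.44×-55.8 + 216×2.44×-48.6 + 183×2.44×12.9 = -43000
Σ ṁᵢCp,ᵢ = 170×2.44 + 216×2.44 + 183×2.44 = 1388.4
T_out = -43000 / 1388.4 = -30.972 °C

T_out = -31.0 °C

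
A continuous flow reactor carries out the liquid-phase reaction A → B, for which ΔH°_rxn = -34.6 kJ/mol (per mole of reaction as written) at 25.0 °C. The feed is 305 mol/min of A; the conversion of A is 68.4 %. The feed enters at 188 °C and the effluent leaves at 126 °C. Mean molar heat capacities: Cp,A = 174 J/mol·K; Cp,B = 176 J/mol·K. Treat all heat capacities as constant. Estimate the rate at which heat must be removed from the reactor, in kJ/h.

Q_out = 628000 kJ/h

Extent of reaction ξ = 0.684 × 305 = 208.62 mol/min
Reaction term: ξ·ΔH°_rxn = 208.62 × -34.6 = -7218.3 kJ/min
Sensible, feed 188→25 °C: -8650.4 kJ/min
Outlet flows (mol/min): A 96.38, B 208.62
Sensible, products 25→126 °C: 5402.2 kJ/min
Q = ΔH = -10466 kJ/min = -174.44 kW
Heat removed = 627990 kJ/h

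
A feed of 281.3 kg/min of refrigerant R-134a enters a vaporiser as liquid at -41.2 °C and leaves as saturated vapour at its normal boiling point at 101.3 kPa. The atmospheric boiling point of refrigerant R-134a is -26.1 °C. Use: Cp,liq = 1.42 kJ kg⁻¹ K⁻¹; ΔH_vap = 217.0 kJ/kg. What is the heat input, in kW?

liquid -41.2→-26.1 °C: 21.442 kJ/kg
vaporisation at -26.1 °C: 217 kJ/kg
Δh = 21.442 + 217 = 238.44 kJ/kg
Q = ṁ·Δh = 281.3 kg/min × 238.44 kJ/kg = 67074 kJ/min
|Q| = 1117.9 kW

Q = 1120 kW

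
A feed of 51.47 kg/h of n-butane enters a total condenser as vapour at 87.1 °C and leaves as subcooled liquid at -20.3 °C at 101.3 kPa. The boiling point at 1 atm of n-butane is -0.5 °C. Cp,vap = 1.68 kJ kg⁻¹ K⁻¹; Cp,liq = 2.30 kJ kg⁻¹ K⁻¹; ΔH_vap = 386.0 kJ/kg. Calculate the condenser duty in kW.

Q_c = 8.27 kW

vapour 87.1→-0.5 °C: -147.17 kJ/kg
condensation at -0.5 °C: -386 kJ/kg
liquid -0.5→-20.3 °C: -45.54 kJ/kg
Δh = -147.17 + -386 + -45.54 = -578.71 kJ/kg
Q = ṁ·Δh = 51.47 kg/h × -578.71 kJ/kg = -29786 kJ/h
|Q| = 8.2739 kW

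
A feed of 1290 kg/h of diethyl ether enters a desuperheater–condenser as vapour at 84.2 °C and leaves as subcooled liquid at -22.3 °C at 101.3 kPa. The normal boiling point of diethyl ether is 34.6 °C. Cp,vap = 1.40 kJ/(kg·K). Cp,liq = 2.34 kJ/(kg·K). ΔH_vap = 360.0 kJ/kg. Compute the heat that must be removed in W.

Q_c = 202000 W

vapour 84.2→34.6 °C: -69.44 kJ/kg
condensation at 34.6 °C: -360 kJ/kg
liquid 34.6→-22.3 °C: -133.15 kJ/kg
Δh = -69.44 + -360 + -133.15 = -562.59 kJ/kg
Q = ṁ·Δh = 1290 kg/h × -562.59 kJ/kg = -725740 kJ/h
|Q| = 201.59 kW = 201590 W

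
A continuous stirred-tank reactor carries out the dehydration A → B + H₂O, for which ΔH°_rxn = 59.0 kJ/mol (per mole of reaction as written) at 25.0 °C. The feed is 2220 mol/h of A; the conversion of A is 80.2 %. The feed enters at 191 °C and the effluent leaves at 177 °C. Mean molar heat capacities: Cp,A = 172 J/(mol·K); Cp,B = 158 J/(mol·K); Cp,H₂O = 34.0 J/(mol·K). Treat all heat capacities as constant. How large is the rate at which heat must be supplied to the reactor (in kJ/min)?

Q_in = 1750 kJ/min

Extent of reaction ξ = 0.802 × 2220 = 1780.4 mol/h
Reaction term: ξ·ΔH°_rxn = 1780.4 × 59.0 = 105050 kJ/h
Sensible, feed 191→25 °C: -63385 kJ/h
Outlet flows (mol/h): A 439.56, B 1780.4, H₂O 1780.4
Sensible, products 25→177 °C: 63452 kJ/h
Q = ΔH = 105110 kJ/h = 29.198 kW
Heat supplied = 1751.9 kJ/min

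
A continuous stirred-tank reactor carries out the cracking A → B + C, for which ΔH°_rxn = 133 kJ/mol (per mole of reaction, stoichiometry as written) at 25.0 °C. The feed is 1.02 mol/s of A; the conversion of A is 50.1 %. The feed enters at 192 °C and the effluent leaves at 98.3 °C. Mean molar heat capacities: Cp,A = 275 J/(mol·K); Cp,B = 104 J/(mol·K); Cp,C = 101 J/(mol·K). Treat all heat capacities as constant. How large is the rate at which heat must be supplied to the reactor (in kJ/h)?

Q_in = 141000 kJ/h

Extent of reaction ξ = 0.501 × 1.02 = 0.51102 mol/s
Reaction term: ξ·ΔH°_rxn = 0.51102 × 133 = 67.966 kJ/s
Sensible, feed 192→25 °C: -46.843 kJ/s
Outlet flows (mol/s): A 0.50898, B 0.51102, C 0.51102
Sensible, products 25→98.3 °C: 17.939 kJ/s
Q = ΔH = 39.061 kJ/s = 39.061 kW
Heat supplied = 140620 kJ/h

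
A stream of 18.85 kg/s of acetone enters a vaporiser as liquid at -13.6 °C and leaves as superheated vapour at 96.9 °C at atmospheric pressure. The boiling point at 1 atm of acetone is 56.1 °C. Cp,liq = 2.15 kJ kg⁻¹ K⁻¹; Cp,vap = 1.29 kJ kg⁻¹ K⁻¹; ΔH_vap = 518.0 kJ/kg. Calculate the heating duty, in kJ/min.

Q = 815000 kJ/min

liquid -13.6→56.1 °C: 149.85 kJ/kg
vaporisation at 56.1 °C: 518 kJ/kg
vapour 56.1→96.9 °C: 52.632 kJ/kg
Δh = 149.85 + 518 + 52.632 = 720.49 kJ/kg
Q = ṁ·Δh = 18.85 kg/s × 720.49 kJ/kg = 13581 kJ/s
|Q| = 13581 kW = 814870 kJ/min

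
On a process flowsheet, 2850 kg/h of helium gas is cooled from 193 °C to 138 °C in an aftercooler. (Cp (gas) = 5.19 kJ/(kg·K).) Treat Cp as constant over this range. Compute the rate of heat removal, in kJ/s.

Q_c = 226 kJ/s

Q = ṁ·Cp·ΔT = 2850 × 5.19 × (138 − 193) = -813530 kJ/h
Converting: 813530 / 3600 s = 225.98 kW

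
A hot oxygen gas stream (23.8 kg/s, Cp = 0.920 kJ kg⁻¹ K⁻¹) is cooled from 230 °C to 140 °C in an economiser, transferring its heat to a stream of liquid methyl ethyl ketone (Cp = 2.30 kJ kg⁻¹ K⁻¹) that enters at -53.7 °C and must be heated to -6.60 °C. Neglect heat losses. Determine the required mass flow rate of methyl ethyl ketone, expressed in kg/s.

Heat released by hot stream: Q = 23.8 × 0.920 × (230 − 140) = 1970.6 kJ/s
Energy balance on cold side (adiabatic exchanger): Q = ṁ_c·Cp_c·(T_c,out − T_c,in)
ṁ_c = 1970.6 / [2.30 × (-6.60 − -53.7)] = 18.191 kg/s

ṁ_c = 18.2 kg/s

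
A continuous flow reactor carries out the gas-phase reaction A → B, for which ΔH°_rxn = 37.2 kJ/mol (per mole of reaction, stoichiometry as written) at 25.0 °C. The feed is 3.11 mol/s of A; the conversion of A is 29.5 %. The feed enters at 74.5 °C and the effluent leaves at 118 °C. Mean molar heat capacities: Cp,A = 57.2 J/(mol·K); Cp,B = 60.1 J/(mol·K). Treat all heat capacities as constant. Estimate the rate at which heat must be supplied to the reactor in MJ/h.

Q_in = 152 MJ/h

Extent of reaction ξ = 0.295 × 3.11 = 0.91745 mol/s
Reaction term: ξ·ΔH°_rxn = 0.91745 × 37.2 = 34.129 kJ/s
Sensible, feed 74.5→25 °C: -8.8057 kJ/s
Outlet flows (mol/s): A 2.1925, B 0.91745
Sensible, products 25→118 °C: 16.791 kJ/s
Q = ΔH = 42.115 kJ/s = 42.115 kW
Heat supplied = 151.61 MJ/h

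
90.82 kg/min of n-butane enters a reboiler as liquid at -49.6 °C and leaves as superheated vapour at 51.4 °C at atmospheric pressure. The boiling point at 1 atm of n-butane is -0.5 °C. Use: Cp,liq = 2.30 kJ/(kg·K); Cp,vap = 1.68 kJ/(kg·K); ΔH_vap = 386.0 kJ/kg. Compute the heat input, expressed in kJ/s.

Q = 887 kJ/s

liquid -49.6→-0.5 °C: 112.93 kJ/kg
vaporisation at -0.5 °C: 386 kJ/kg
vapour -0.5→51.4 °C: 87.192 kJ/kg
Δh = 112.93 + 386 + 87.192 = 586.12 kJ/kg
Q = ṁ·Δh = 90.82 kg/min × 586.12 kJ/kg = 53232 kJ/min
|Q| = 887.19 kW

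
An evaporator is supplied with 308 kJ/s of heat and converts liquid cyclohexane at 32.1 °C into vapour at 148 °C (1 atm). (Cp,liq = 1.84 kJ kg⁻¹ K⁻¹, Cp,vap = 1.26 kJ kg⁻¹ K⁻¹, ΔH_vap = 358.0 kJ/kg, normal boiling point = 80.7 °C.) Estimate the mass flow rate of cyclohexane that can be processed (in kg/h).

ṁ = 2080 kg/h

Δh = 1.84×(80.7−32.1) + 358.0 + 1.26×(148−80.7) = 532.22 kJ/kg
Q = 308 kJ/s = 308 kJ/s = 1.1088e+06 kJ/h
ṁ = Q/Δh = 1.1088e+06 / 532.22 = 2083.3 kg/h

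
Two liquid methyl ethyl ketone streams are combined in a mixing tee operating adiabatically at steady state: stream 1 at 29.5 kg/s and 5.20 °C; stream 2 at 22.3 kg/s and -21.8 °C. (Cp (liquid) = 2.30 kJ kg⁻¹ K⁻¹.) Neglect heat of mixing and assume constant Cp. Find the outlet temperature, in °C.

Energy balance with Q = 0: Σ ṁᵢCp,ᵢ(T_out − Tᵢ) = 0
T_out = Σ ṁᵢCp,ᵢTᵢ / Σ ṁᵢCp,ᵢ
      = -765.3 / 119.14 = -6.4236 °C

T_out = -6.42 °C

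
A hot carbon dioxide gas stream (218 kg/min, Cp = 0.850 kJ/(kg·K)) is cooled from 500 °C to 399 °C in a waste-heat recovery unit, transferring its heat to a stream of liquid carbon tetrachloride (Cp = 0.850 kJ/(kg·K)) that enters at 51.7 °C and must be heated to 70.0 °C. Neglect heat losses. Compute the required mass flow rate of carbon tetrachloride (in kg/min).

ṁ_c = 1200 kg/min

Heat released by hot stream: Q = 218 × 0.850 × (500 − 399) = 18715 kJ/min
Energy balance on cold side (adiabatic exchanger): Q = ṁ_c·Cp_c·(T_c,out − T_c,in)
ṁ_c = 18715 / [0.850 × (70.0 − 51.7)] = 1203.2 kg/min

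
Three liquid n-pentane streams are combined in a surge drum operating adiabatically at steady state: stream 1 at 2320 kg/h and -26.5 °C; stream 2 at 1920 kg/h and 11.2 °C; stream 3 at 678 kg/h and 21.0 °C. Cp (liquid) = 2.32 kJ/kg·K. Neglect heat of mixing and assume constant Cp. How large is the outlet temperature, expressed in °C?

T_out = -5.23 °C

Energy balance with Q = 0: Σ ṁᵢCp,ᵢ(T_out − Tᵢ) = 0
T_out = Σ ṁᵢCp,ᵢTᵢ / Σ ṁᵢCp,ᵢ
      = -59712 / 11410 = -5.2334 °C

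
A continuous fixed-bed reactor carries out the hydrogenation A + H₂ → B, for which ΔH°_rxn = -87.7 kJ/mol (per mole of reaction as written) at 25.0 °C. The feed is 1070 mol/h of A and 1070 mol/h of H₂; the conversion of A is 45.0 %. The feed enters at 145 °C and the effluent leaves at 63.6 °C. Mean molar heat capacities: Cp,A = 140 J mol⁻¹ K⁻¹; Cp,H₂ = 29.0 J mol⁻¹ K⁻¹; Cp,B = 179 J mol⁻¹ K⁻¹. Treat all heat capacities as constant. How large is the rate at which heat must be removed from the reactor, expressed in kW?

Extent of reaction ξ = 0.450 × 1070 = 481.5 mol/h
Reaction term: ξ·ΔH°_rxn = 481.5 × -87.7 = -42228 kJ/h
Sensible, feed 145→25 °C: -21700 kJ/h
Outlet flows (mol/h): A 588.5, H₂ 588.5, B 481.5
Sensible, products 25→63.6 °C: 7165.9 kJ/h
Q = ΔH = -56761 kJ/h = -15.767 kW
Heat removed = 15.767 kW

Q_out = 15.8 kW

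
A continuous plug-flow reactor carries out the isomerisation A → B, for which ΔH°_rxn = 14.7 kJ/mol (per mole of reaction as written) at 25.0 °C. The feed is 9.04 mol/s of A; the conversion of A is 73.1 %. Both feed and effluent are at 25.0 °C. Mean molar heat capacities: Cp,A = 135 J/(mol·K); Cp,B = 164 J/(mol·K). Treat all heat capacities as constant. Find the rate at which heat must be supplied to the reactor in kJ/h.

Extent of reaction ξ = 0.731 × 9.04 = 6.6082 mol/s
Reaction term: ξ·ΔH°_rxn = 6.6082 × 14.7 = 97.141 kJ/s
Q = ΔH = 97.141 kJ/s = 97.141 kW
Heat supplied = 349710 kJ/h

Q_in = 350000 kJ/h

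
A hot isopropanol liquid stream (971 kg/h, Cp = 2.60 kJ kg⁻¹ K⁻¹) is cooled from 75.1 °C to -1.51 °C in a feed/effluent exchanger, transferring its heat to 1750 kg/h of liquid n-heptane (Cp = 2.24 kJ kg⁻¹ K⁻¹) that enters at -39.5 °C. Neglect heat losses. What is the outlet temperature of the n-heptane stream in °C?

T_c,out = 9.84 °C

Heat released by hot stream: Q = 971 × 2.60 × (75.1 − -1.51) = 193410 kJ/h
Energy balance on cold side (adiabatic exchanger): Q = ṁ_c·Cp_c·(T_c,out − T_c,in)
T_c,out = -39.5 + 193410/(1750 × 2.24) = 9.8392 °C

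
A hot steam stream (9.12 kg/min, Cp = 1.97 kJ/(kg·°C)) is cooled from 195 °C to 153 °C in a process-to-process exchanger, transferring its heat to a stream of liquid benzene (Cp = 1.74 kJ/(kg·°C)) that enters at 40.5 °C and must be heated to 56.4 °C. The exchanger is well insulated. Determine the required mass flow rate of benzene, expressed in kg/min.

Heat released by hot stream: Q = 9.12 × 1.97 × (195 − 153) = 754.59 kJ/min
Energy balance on cold side (adiabatic exchanger): Q = ṁ_c·Cp_c·(T_c,out − T_c,in)
ṁ_c = 754.59 / [1.74 × (56.4 − 40.5)] = 27.275 kg/min

ṁ_c = 27.3 kg/min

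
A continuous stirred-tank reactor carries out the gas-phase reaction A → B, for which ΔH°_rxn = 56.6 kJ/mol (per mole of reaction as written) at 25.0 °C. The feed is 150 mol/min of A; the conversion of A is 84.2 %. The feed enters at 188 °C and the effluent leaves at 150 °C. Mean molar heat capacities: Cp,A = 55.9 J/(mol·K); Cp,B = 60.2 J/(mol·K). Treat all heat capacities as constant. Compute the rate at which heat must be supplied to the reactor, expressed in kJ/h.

Extent of reaction ξ = 0.842 × 150 = 126.3 mol/min
Reaction term: ξ·ΔH°_rxn = 126.3 × 56.6 = 7148.6 kJ/min
Sensible, feed 188→25 °C: -1366.8 kJ/min
Outlet flows (mol/min): A 23.7, B 126.3
Sensible, products 25→150 °C: 1116 kJ/min
Q = ΔH = 6897.8 kJ/min = 114.96 kW
Heat supplied = 413870 kJ/h

Q_in = 414000 kJ/h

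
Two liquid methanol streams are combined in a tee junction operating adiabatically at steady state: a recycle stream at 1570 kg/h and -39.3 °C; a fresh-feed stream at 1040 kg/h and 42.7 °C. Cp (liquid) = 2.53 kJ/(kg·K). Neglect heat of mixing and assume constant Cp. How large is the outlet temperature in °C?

T_out = -6.63 °C

Energy balance with Q = 0: Σ ṁᵢCp,ᵢ(T_out − Tᵢ) = 0
T_out = Σ ṁᵢCp,ᵢTᵢ / Σ ṁᵢCp,ᵢ
      = -43751 / 6603.3 = -6.6257 °C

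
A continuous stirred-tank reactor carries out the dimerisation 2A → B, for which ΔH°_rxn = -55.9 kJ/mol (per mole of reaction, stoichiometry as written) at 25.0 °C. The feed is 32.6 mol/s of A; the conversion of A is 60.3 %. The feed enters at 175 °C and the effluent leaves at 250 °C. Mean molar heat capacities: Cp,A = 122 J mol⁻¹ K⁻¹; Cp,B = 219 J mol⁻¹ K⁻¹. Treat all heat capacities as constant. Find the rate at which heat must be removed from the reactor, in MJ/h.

Extent of reaction ξ = 0.603 × 32.6 / 2 = 9.8289 mol/s
Reaction term: ξ·ΔH°_rxn = 9.8289 × -55.9 = -549.44 kJ/s
Sensible, feed 175→25 °C: -596.58 kJ/s
Outlet flows (mol/s): A 12.942, B 9.8289
Sensible, products 25→250 °C: 839.58 kJ/s
Q = ΔH = -306.43 kJ/s = -306.43 kW
Heat removed = 1103.2 MJ/h

Q_out = 1100 MJ/h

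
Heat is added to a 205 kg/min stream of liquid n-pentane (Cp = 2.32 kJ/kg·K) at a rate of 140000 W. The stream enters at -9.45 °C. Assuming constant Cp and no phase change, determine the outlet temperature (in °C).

Q = 140000 W = 8400 kJ/min
ΔT = Q/(ṁ·Cp) = 8400/(205×2.32) = 17.662 K
T_out = -9.45 + 17.662 = 8.2119 °C

T_out = 8.21 °C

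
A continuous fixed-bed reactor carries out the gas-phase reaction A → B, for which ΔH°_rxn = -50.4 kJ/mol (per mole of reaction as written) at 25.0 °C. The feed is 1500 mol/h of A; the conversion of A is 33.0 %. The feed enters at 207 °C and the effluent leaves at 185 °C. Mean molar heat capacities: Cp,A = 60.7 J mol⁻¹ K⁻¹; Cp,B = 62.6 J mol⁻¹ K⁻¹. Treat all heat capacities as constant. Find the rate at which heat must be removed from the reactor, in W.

Q_out = 7440 W

Extent of reaction ξ = 0.330 × 1500 = 495 mol/h
Reaction term: ξ·ΔH°_rxn = 495 × -50.4 = -24948 kJ/h
Sensible, feed 207→25 °C: -16571 kJ/h
Outlet flows (mol/h): A 1005, B 495
Sensible, products 25→185 °C: 14718 kJ/h
Q = ΔH = -26801 kJ/h = -7.4446 kW
Heat removed = 7444.6 W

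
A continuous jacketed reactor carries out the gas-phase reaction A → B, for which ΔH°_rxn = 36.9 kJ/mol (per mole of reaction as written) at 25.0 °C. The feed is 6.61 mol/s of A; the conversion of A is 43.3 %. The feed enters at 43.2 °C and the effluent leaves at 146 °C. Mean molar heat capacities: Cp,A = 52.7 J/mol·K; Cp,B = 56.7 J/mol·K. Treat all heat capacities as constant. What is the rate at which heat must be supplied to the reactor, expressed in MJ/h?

Extent of reaction ξ = 0.433 × 6.61 = 2.8621 mol/s
Reaction term: ξ·ΔH°_rxn = 2.8621 × 36.9 = 105.61 kJ/s
Sensible, feed 43.2→25 °C: -6.3399 kJ/s
Outlet flows (mol/s): A 3.7479, B 2.8621
Sensible, products 25→146 °C: 43.535 kJ/s
Q = ΔH = 142.81 kJ/s = 142.81 kW
Heat supplied = 514.11 MJ/h

Q_in = 514 MJ/h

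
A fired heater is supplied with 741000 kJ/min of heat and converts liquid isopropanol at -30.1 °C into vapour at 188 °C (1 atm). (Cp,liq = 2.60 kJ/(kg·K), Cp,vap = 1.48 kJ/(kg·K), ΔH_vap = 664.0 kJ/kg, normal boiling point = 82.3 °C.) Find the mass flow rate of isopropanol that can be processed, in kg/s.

ṁ = 11.1 kg/s

Δh = 2.60×(82.3−-30.1) + 664.0 + 1.48×(188−82.3) = 1112.7 kJ/kg
Q = 741000 kJ/min = 12350 kJ/s = 12350 kJ/s
ṁ = Q/Δh = 12350 / 1112.7 = 11.099 kg/s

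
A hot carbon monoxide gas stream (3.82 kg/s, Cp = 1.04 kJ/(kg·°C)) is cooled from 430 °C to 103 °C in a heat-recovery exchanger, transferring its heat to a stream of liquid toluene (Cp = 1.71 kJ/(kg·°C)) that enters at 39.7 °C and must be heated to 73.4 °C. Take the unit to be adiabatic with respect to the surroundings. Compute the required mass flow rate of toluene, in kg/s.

ṁ_c = 22.5 kg/s

Heat released by hot stream: Q = 3.82 × 1.04 × (430 − 103) = 1299.1 kJ/s
Energy balance on cold side (adiabatic exchanger): Q = ṁ_c·Cp_c·(T_c,out − T_c,in)
ṁ_c = 1299.1 / [1.71 × (73.4 − 39.7)] = 22.543 kg/s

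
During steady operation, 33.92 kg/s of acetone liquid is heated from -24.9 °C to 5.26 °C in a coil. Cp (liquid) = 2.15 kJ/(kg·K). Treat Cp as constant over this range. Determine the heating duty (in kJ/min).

Q = ṁ·Cp·ΔT = 33.92 × 2.15 × (5.26 − -24.9) = 2199.5 kJ/s
Heating duty = 131970 kJ/min

Q = 132000 kJ/min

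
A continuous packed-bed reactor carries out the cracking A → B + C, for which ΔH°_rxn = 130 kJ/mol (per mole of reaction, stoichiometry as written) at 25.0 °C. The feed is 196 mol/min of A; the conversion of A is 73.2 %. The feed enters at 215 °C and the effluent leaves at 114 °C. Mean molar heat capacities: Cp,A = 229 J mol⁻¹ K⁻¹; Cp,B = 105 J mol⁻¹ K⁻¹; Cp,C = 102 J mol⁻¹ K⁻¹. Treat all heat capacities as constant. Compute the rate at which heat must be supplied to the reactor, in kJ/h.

Extent of reaction ξ = 0.732 × 196 = 143.47 mol/min
Reaction term: ξ·ΔH°_rxn = 143.47 × 130 = 18651 kJ/min
Sensible, feed 215→25 °C: -8528 kJ/min
Outlet flows (mol/min): A 52.528, B 143.47, C 143.47
Sensible, products 25→114 °C: 3713.8 kJ/min
Q = ΔH = 13837 kJ/min = 230.62 kW
Heat supplied = 830230 kJ/h

Q_in = 830000 kJ/h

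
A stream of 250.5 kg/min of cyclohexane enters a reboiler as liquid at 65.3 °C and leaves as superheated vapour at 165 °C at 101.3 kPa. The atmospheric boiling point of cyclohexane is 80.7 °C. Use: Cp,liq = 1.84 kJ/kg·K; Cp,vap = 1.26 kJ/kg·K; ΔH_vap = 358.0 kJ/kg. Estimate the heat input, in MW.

Q = 2.06 MW

liquid 65.3→80.7 °C: 28.336 kJ/kg
vaporisation at 80.7 °C: 358 kJ/kg
vapour 80.7→165 °C: 106.22 kJ/kg
Δh = 28.336 + 358 + 106.22 = 492.55 kJ/kg
Q = ṁ·Δh = 250.5 kg/min × 492.55 kJ/kg = 123380 kJ/min
|Q| = 2056.4 kW = 2.0564 MW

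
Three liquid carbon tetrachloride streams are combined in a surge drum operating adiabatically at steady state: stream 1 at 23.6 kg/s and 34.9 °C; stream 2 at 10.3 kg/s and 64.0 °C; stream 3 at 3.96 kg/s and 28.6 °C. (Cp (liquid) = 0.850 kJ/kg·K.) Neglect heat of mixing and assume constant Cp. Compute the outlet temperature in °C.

T_out = 42.2 °C

No heat crosses the boundary, so H_out = H_in.
Σ ṁᵢCp,ᵢTᵢ = 23.6×0.850×34.9 + 10.3×0.850×64.0 + 3.96×0.850×28.6 = 1356.7
Σ ṁᵢCp,ᵢ = 23.6×0.850 + 10.3×0.850 + 3.96×0.850 = 32.181
T_out = 1356.7 / 32.181 = 42.158 °C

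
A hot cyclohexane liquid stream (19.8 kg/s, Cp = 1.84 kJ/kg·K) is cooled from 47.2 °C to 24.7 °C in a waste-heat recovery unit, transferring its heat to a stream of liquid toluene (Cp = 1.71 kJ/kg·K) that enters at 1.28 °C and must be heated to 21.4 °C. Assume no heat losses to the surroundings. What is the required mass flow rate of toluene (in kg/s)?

ṁ_c = 23.8 kg/s

Heat released by hot stream: Q = 19.8 × 1.84 × (47.2 − 24.7) = 819.72 kJ/s
Energy balance on cold side (adiabatic exchanger): Q = ṁ_c·Cp_c·(T_c,out − T_c,in)
ṁ_c = 819.72 / [1.71 × (21.4 − 1.28)] = 23.825 kg/s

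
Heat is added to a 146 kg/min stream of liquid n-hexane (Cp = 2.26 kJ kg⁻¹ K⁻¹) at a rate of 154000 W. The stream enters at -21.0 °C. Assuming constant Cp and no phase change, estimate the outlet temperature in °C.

Q = 154000 W = 9240 kJ/min
ΔT = Q/(ṁ·Cp) = 9240/(146×2.26) = 28.003 K
T_out = -21.0 + 28.003 = 7.0034 °C

T_out = 7.00 °C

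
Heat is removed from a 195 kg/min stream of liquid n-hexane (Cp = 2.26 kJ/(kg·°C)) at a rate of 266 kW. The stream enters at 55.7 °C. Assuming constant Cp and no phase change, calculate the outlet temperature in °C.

Q = 266 kW = 15960 kJ/min
ΔT = Q/(ṁ·Cp) = 15960/(195×2.26) = 36.215 K
T_out = 55.7 − 36.215 = 19.485 °C

T_out = 19.5 °C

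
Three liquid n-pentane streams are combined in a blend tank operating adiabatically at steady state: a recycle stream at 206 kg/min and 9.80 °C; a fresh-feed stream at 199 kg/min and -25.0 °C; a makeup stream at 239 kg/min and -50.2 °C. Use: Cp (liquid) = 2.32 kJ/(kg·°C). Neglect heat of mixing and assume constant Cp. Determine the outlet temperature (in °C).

No heat crosses the boundary, so H_out = H_in.
Σ ṁᵢCp,ᵢTᵢ = 206×2.32×9.80 + 199×2.32×-25.0 + 239×2.32×-50.2 = -34693
Σ ṁᵢCp,ᵢ = 206×2.32 + 199×2.32 + 239×2.32 = 1494.1
T_out = -34693 / 1494.1 = -23.22 °C

T_out = -23.2 °C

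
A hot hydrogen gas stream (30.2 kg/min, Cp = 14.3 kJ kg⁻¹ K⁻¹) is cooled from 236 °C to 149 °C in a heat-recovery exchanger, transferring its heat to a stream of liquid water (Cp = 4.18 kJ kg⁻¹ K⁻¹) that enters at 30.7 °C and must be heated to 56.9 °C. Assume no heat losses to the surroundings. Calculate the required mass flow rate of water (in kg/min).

ṁ_c = 343 kg/min

Heat released by hot stream: Q = 30.2 × 14.3 × (236 − 149) = 37572 kJ/min
Energy balance on cold side (adiabatic exchanger): Q = ṁ_c·Cp_c·(T_c,out − T_c,in)
ṁ_c = 37572 / [4.18 × (56.9 − 30.7)] = 343.07 kg/min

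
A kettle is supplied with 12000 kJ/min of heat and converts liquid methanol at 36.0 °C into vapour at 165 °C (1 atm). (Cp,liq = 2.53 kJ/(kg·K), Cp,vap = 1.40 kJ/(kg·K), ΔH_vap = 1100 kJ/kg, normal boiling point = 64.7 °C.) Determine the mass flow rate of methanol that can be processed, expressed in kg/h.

ṁ = 548 kg/h

Δh = 2.53×(64.7−36.0) + 1100 + 1.40×(165−64.7) = 1313 kJ/kg
Q = 12000 kJ/min = 200 kJ/s = 720000 kJ/h
ṁ = Q/Δh = 720000 / 1313 = 548.35 kg/h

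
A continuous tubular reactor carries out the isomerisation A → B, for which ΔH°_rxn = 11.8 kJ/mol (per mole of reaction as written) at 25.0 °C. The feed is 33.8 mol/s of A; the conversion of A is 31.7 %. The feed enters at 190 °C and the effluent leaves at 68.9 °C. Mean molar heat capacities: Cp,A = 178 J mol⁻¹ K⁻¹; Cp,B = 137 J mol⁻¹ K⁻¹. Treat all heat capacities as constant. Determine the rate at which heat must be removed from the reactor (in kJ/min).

Q_out = 37300 kJ/min

Extent of reaction ξ = 0.317 × 33.8 = 10.715 mol/s
Reaction term: ξ·ΔH°_rxn = 10.715 × 11.8 = 126.43 kJ/s
Sensible, feed 190→25 °C: -992.71 kJ/s
Outlet flows (mol/s): A 23.085, B 10.715
Sensible, products 25→68.9 °C: 244.83 kJ/s
Q = ΔH = -621.44 kJ/s = -621.44 kW
Heat removed = 37286 kJ/min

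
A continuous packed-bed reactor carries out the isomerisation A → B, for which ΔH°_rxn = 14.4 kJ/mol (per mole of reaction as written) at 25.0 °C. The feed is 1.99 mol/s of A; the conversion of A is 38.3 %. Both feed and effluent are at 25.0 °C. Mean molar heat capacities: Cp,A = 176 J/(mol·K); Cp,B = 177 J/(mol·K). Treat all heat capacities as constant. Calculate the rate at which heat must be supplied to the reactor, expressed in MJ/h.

Q_in = 39.5 MJ/h

Extent of reaction ξ = 0.383 × 1.99 = 0.76217 mol/s
Reaction term: ξ·ΔH°_rxn = 0.76217 × 14.4 = 10.975 kJ/s
Q = ΔH = 10.975 kJ/s = 10.975 kW
Heat supplied = 39.511 MJ/h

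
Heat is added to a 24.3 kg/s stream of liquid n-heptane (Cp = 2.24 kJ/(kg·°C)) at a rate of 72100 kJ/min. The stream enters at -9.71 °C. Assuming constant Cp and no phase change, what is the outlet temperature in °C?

T_out = 12.4 °C

Q = 72100 kJ/min = 1201.7 kJ/s
ΔT = Q/(ṁ·Cp) = 1201.7/(24.3×2.24) = 22.076 K
T_out = -9.71 + 22.076 = 12.366 °C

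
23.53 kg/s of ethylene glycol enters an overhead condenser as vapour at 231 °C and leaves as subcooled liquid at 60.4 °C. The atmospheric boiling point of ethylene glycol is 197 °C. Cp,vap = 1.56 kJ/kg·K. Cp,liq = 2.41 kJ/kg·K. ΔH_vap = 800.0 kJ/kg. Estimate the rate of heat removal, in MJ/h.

Q_c = 100000 MJ/h

vapour 231→197 °C: -53.04 kJ/kg
condensation at 197 °C: -800 kJ/kg
liquid 197→60.4 °C: -329.21 kJ/kg
Δh = -53.04 + -800 + -329.21 = -1182.2 kJ/kg
Q = ṁ·Δh = 23.53 kg/s × -1182.2 kJ/kg = -27818 kJ/s
|Q| = 27818 kW = 100150 MJ/h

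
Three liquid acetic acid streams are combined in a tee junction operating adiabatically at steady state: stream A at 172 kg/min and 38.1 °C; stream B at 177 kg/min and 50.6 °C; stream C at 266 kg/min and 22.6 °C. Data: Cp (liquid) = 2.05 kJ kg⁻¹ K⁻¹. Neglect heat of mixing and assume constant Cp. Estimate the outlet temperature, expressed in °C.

Adiabatic, steady state ⇒ Σ ṁᵢCp,ᵢ(T_out − Tᵢ) = 0
T_out = Σ ṁᵢCp,ᵢTᵢ / Σ ṁᵢCp,ᵢ
      = 44118 / 1260.8 = 34.993 °C

T_out = 35.0 °C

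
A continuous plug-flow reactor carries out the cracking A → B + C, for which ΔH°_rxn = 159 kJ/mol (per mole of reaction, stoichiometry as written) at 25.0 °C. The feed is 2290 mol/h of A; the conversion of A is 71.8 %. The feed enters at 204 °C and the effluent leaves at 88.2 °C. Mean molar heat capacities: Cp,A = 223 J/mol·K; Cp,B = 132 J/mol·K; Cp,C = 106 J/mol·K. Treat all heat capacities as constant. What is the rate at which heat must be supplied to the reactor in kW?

Q_in = 56.6 kW

Extent of reaction ξ = 0.718 × 2290 = 1644.2 mol/h
Reaction term: ξ·ΔH°_rxn = 1644.2 × 159 = 261430 kJ/h
Sensible, feed 204→25 °C: -91410 kJ/h
Outlet flows (mol/h): A 645.78, B 1644.2, C 1644.2
Sensible, products 25→88.2 °C: 33833 kJ/h
Q = ΔH = 203850 kJ/h = 56.626 kW
Heat supplied = 56.626 kW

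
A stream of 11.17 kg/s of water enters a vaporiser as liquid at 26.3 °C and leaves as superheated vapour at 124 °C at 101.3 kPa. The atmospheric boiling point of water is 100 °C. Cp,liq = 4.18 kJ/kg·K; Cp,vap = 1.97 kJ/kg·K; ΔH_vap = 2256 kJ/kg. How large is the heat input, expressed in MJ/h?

liquid 26.3→100 °C: 308.07 kJ/kg
vaporisation at 100 °C: 2256 kJ/kg
vapour 100→124 °C: 47.28 kJ/kg
Δh = 308.07 + 2256 + 47.28 = 2611.3 kJ/kg
Q = ṁ·Δh = 11.17 kg/s × 2611.3 kJ/kg = 29169 kJ/s
|Q| = 29169 kW = 105010 MJ/h

Q = 105000 MJ/h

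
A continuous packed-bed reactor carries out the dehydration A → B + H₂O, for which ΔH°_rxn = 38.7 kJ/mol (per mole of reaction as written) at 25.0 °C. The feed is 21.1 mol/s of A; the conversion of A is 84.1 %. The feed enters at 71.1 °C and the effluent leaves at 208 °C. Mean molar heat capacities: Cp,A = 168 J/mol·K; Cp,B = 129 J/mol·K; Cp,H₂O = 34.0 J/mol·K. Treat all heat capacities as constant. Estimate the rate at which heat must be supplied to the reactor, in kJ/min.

Extent of reaction ξ = 0.841 × 21.1 = 17.745 mol/s
Reaction term: ξ·ΔH°_rxn = 17.745 × 38.7 = 686.74 kJ/s
Sensible, feed 71.1→25 °C: -163.42 kJ/s
Outlet flows (mol/s): A 3.3549, B 17.745, H₂O 17.745
Sensible, products 25→208 °C: 632.46 kJ/s
Q = ΔH = 1155.8 kJ/s = 1155.8 kW
Heat supplied = 69347 kJ/min

Q_in = 69300 kJ/min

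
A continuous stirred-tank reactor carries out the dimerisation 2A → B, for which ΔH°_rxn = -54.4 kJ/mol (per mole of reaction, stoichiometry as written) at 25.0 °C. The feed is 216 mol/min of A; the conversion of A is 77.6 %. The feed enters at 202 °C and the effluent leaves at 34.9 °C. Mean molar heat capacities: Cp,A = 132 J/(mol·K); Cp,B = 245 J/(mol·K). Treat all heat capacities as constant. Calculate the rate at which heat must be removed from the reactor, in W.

Q_out = 156000 W

Extent of reaction ξ = 0.776 × 216 / 2 = 83.808 mol/min
Reaction term: ξ·ΔH°_rxn = 83.808 × -54.4 = -4559.2 kJ/min
Sensible, feed 202→25 °C: -5046.6 kJ/min
Outlet flows (mol/min): A 48.384, B 83.808
Sensible, products 25→34.9 °C: 266.5 kJ/min
Q = ΔH = -9339.3 kJ/min = -155.65 kW
Heat removed = 155650 W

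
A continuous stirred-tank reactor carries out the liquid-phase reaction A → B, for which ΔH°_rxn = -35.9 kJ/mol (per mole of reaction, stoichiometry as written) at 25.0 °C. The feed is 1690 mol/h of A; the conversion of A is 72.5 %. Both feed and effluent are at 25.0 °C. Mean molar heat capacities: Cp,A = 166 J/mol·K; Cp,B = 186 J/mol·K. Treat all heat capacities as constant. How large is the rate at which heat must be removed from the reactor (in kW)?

Q_out = 12.2 kW

Extent of reaction ξ = 0.725 × 1690 = 1225.2 mol/h
Reaction term: ξ·ΔH°_rxn = 1225.2 × -35.9 = -43986 kJ/h
Q = ΔH = -43986 kJ/h = -12.218 kW
Heat removed = 12.218 kW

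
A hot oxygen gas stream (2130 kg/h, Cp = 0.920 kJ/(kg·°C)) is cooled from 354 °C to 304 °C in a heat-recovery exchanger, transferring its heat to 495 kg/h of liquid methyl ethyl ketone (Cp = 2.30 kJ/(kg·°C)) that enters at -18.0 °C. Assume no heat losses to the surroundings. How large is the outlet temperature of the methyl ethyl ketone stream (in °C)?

Heat released by hot stream: Q = 2130 × 0.920 × (354 − 304) = 97980 kJ/h
Energy balance on cold side (adiabatic exchanger): Q = ṁ_c·Cp_c·(T_c,out − T_c,in)
T_c,out = -18.0 + 97980/(495 × 2.30) = 68.061 °C

T_c,out = 68.1 °C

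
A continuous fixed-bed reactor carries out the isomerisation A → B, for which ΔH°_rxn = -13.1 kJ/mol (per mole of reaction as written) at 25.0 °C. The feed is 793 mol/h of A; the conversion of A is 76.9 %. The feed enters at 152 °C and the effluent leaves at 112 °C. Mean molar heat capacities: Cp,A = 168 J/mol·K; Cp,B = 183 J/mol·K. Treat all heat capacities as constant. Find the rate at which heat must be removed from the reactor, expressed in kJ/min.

Extent of reaction ξ = 0.769 × 793 = 609.82 mol/h
Reaction term: ξ·ΔH°_rxn = 609.82 × -13.1 = -7988.6 kJ/h
Sensible, feed 152→25 °C: -16919 kJ/h
Outlet flows (mol/h): A 183.18, B 609.82
Sensible, products 25→112 °C: 12386 kJ/h
Q = ΔH = -12522 kJ/h = -3.4783 kW
Heat removed = 208.7 kJ/min

Q_out = 209 kJ/min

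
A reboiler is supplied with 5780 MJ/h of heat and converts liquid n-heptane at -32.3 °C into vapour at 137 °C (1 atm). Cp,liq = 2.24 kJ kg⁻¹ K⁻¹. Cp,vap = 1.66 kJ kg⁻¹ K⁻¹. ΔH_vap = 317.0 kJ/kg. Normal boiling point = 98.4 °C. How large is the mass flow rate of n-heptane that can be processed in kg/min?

Δh = 2.24×(98.4−-32.3) + 317.0 + 1.66×(137−98.4) = 673.84 kJ/kg
Q = 5780 MJ/h = 1605.6 kJ/s = 96333 kJ/min
ṁ = Q/Δh = 96333 / 673.84 = 142.96 kg/min

ṁ = 143 kg/min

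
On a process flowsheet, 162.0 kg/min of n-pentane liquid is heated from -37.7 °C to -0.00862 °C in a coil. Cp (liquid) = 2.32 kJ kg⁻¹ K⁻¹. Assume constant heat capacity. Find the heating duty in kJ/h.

Q = 850000 kJ/h

Q = ṁ·Cp·ΔT = 162.0 × 2.32 × (-0.00862 − -37.7) = 14166 kJ/min
Converting: 14166 / 60 s = 236.1 kW
Heating duty = 849960 kJ/h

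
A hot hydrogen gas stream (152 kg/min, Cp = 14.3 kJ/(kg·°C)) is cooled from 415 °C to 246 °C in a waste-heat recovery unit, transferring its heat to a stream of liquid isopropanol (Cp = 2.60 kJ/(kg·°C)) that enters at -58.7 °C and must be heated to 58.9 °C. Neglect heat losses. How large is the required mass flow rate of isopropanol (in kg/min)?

Heat released by hot stream: Q = 152 × 14.3 × (415 − 246) = 367340 kJ/min
Energy balance on cold side (adiabatic exchanger): Q = ṁ_c·Cp_c·(T_c,out − T_c,in)
ṁ_c = 367340 / [2.60 × (58.9 − -58.7)] = 1201.4 kg/min

ṁ_c = 1200 kg/min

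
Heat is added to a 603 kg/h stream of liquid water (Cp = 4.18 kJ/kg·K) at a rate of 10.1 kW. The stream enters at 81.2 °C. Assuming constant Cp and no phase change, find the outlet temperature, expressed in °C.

T_out = 95.6 °C

Q = 10.1 kW = 36360 kJ/h
ΔT = Q/(ṁ·Cp) = 36360/(603×4.18) = 14.425 K
T_out = 81.2 + 14.425 = 95.625 °C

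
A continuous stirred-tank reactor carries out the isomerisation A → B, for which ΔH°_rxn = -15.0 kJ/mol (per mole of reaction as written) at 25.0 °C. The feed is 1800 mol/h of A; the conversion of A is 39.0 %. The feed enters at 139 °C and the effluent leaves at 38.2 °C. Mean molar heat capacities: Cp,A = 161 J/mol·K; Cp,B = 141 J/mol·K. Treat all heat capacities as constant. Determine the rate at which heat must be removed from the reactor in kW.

Extent of reaction ξ = 0.390 × 1800 = 702 mol/h
Reaction term: ξ·ΔH°_rxn = 702 × -15.0 = -10530 kJ/h
Sensible, feed 139→25 °C: -33037 kJ/h
Outlet flows (mol/h): A 1098, B 702
Sensible, products 25→38.2 °C: 3640 kJ/h
Q = ΔH = -39927 kJ/h = -11.091 kW
Heat removed = 11.091 kW

Q_out = 11.1 kW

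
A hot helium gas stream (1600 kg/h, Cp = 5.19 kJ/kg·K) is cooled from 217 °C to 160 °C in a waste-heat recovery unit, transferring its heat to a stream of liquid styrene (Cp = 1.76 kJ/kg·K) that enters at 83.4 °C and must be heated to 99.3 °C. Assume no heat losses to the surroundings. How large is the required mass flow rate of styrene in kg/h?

Heat released by hot stream: Q = 1600 × 5.19 × (217 − 160) = 473330 kJ/h
Energy balance on cold side (adiabatic exchanger): Q = ṁ_c·Cp_c·(T_c,out − T_c,in)
ṁ_c = 473330 / [1.76 × (99.3 − 83.4)] = 16914 kg/h

ṁ_c = 16900 kg/h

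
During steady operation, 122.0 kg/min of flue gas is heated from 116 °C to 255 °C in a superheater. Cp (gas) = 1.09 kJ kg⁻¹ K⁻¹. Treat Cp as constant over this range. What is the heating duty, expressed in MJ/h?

Q = 1110 MJ/h

Q = ṁ·Cp·ΔT = 122.0 × 1.09 × (255 − 116) = 18484 kJ/min
Converting: 18484 / 60 s = 308.07 kW
Heating duty = 1109.1 MJ/h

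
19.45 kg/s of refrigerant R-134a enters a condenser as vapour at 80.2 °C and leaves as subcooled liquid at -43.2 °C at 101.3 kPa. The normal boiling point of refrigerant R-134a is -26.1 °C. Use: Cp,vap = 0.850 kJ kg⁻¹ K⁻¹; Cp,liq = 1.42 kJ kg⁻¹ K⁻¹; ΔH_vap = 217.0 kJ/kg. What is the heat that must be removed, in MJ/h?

vapour 80.2→-26.1 °C: -90.355 kJ/kg
condensation at -26.1 °C: -217 kJ/kg
liquid -26.1→-43.2 °C: -24.282 kJ/kg
Δh = -90.355 + -217 + -24.282 = -331.64 kJ/kg
Q = ṁ·Δh = 19.45 kg/s × -331.64 kJ/kg = -6450.3 kJ/s
|Q| = 6450.3 kW = 23221 MJ/h

Q_c = 23200 MJ/h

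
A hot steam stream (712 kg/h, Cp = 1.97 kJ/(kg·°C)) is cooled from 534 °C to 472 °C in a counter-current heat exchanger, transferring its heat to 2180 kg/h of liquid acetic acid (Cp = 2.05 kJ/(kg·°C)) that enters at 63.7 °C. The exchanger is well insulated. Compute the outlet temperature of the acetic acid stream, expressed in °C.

Heat released by hot stream: Q = 712 × 1.97 × (534 − 472) = 86964 kJ/h
Energy balance on cold side (adiabatic exchanger): Q = ṁ_c·Cp_c·(T_c,out − T_c,in)
T_c,out = 63.7 + 86964/(2180 × 2.05) = 83.159 °C

T_c,out = 83.2 °C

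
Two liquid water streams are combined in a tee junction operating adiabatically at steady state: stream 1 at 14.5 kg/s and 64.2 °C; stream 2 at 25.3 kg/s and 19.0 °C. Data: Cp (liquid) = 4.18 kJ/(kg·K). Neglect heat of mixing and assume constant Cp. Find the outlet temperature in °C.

No heat crosses the boundary, so H_out = H_in.
Σ ṁᵢCp,ᵢTᵢ = 14.5×4.18×64.2 + 25.3×4.18×19.0 = 5900.5
Σ ṁᵢCp,ᵢ = 14.5×4.18 + 25.3×4.18 = 166.36
T_out = 5900.5 / 166.36 = 35.467 °C

T_out = 35.5 °C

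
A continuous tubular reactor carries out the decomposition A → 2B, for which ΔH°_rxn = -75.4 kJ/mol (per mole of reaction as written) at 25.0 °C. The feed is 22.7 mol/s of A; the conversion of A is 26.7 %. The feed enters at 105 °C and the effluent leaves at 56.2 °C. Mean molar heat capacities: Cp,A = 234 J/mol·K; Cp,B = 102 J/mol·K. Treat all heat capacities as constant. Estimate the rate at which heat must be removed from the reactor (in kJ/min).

Extent of reaction ξ = 0.267 × 22.7 = 6.0609 mol/s
Reaction term: ξ·ΔH°_rxn = 6.0609 × -75.4 = -456.99 kJ/s
Sensible, feed 105→25 °C: -424.94 kJ/s
Outlet flows (mol/s): A 16.639, B 12.122
Sensible, products 25→56.2 °C: 160.06 kJ/s
Q = ΔH = -721.88 kJ/s = -721.88 kW
Heat removed = 43313 kJ/min

Q_out = 43300 kJ/min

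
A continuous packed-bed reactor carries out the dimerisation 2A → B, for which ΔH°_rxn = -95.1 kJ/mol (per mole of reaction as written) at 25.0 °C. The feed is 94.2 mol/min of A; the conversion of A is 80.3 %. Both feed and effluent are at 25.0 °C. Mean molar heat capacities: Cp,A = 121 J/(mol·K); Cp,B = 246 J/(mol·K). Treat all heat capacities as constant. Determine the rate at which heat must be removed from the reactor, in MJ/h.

Q_out = 216 MJ/h

Extent of reaction ξ = 0.803 × 94.2 / 2 = 37.821 mol/min
Reaction term: ξ·ΔH°_rxn = 37.821 × -95.1 = -3596.8 kJ/min
Q = ΔH = -3596.8 kJ/min = -59.947 kW
Heat removed = 215.81 MJ/h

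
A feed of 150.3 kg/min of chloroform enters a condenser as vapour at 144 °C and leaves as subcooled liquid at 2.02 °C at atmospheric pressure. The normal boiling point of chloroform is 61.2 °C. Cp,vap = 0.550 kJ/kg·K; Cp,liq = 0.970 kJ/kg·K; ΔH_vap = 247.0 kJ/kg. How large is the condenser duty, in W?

Q_c = 877000 W

vapour 144→61.2 °C: -45.54 kJ/kg
condensation at 61.2 °C: -247 kJ/kg
liquid 61.2→2.02 °C: -57.405 kJ/kg
Δh = -45.54 + -247 + -57.405 = -349.94 kJ/kg
Q = ṁ·Δh = 150.3 kg/min × -349.94 kJ/kg = -52597 kJ/min
|Q| = 876.61 kW = 876610 W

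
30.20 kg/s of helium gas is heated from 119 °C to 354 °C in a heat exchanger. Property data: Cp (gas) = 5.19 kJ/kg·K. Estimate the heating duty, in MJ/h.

Q = ṁ·Cp·ΔT = 30.20 × 5.19 × (354 − 119) = 36833 kJ/s
Heating duty = 132600 MJ/h

Q = 133000 MJ/h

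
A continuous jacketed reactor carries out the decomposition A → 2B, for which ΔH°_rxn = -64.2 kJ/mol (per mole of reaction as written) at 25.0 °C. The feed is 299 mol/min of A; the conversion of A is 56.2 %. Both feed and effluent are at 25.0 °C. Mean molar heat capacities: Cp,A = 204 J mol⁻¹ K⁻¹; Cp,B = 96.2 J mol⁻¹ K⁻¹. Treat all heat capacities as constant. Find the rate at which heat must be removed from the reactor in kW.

Extent of reaction ξ = 0.562 × 299 = 168.04 mol/min
Reaction term: ξ·ΔH°_rxn = 168.04 × -64.2 = -10788 kJ/min
Q = ΔH = -10788 kJ/min = -179.8 kW
Heat removed = 179.8 kW

Q_out = 180 kW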